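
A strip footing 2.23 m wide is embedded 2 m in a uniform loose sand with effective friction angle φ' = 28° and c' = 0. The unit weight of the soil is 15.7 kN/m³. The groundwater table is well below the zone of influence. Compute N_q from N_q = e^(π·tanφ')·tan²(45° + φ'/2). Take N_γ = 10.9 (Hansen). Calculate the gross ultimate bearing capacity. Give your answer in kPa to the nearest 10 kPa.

tan28° = 0.5317, so N_q = e^(π×0.5317)·tan²(59°) = 5.314 × 2.77 = 14.72.
Overburden at base level: q = 15.7 × 2 = 31.4 kPa.
Surcharge term q·N_q = 31.4 × 14.72 = 462.2 kPa; self-weight term 0.5·γ·B·N_γ = 0.5 × 15.7 × 2.23 × 10.9 = 190.81 kPa.
q_ult = 462.2 + 190.81 = 653.01 kPa.

q_ult ≈ 650 kPa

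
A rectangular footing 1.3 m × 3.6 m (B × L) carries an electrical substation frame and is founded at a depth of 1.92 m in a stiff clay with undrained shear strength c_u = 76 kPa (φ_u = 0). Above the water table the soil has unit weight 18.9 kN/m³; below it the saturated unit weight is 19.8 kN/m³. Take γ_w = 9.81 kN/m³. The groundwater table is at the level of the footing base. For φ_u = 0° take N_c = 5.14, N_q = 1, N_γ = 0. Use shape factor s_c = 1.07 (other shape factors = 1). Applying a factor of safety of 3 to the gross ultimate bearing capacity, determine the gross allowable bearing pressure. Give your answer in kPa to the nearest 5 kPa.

q_all ≈ 150 kPa

q = γ·D_f = 18.9 × 1.92 = 36.288 kPa.
c·N_c·s_c = 76 × 5.14 × 1.07 = 417.98 kPa
q·N_q = 36.288 × 1 = 36.288 kPa
q_ult = 417.98 + 36.288 = 454.27 kPa.
q_all = q_ult / FS = 454.27 / 3 = 151.42 kPa.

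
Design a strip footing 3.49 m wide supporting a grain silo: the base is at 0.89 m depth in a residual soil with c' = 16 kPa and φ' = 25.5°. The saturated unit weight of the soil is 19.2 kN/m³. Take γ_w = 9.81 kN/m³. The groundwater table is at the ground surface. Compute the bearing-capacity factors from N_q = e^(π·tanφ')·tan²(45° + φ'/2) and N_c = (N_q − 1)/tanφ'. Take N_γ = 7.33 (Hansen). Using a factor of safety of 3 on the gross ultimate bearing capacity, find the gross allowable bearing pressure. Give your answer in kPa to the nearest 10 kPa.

q_all ≈ 190 kPa

N_q = e^(π·tan25.5°)·tan²(57.75°) = 11.24; N_c = (N_q − 1)/tanφ' = 21.47.
γ' = 19.2 − 9.81 = 9.39 kN/m³ (submerged throughout). q = 9.39 × 0.89 = 8.3571 kPa; the same γ' applies in the ½γBN_γ term.
c·N_c = 16 × 21.469 = 343.51 kPa
q·N_q = 8.3571 × 11.24 = 93.937 kPa
0.5·γ·B·N_γ = 0.5 × 9.39 × 3.49 × 7.33 = 120.11 kPa
q_ult = 343.51 + 93.937 + 120.11 = 557.55 kPa.
q_all = 557.55 / 3 = 185.85 kPa.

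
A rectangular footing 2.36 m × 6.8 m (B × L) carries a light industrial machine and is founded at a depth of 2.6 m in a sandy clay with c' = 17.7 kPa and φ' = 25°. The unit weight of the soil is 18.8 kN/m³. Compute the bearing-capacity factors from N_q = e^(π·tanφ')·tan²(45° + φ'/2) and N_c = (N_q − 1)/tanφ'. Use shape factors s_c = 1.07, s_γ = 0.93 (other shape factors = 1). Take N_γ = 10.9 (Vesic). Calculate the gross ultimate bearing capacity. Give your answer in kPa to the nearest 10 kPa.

q_ult ≈ 1140 kPa

tan25° = 0.4663, so N_q = e^(π×0.4663)·tan²(57.5°) = 4.327 × 2.464 = 10.66.
N_c = (10.66 − 1)/tan25° = 20.72.
Effective surcharge at the founding depth q = γ·D_f = 18.8 × 2.6 = 48.88 kPa.
q_ult = c·N_c·s_c + q·N_q + 0.5·γ·B·N_γ·s_γ
     = 17.7 × 20.721 × 1.07 + 48.88 × 10.662 + 0.5 × 18.8 × 2.36 × 10.9 × 0.93
     = 392.43 + 521.17 + 224.88 = 1138.5 kPa.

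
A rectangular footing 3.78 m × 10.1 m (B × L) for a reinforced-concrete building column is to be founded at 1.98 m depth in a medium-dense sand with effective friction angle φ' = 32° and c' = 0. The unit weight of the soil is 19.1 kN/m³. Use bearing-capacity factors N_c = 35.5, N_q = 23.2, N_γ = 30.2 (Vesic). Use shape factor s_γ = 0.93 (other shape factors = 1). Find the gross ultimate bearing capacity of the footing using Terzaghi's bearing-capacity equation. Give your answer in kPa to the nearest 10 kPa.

q_ult ≈ 1890 kPa

q = γ·D_f = 19.1 × 1.98 = 37.818 kPa.
q·N_q = 37.818 × 23.2 = 877.38 kPa
0.5·γ·B·N_γ·s_γ = 0.5 × 19.1 × 3.78 × 30.2 × 0.93 = 1013.9 kPa
q_ult = 877.38 + 1013.9 = 1891.3 kPa.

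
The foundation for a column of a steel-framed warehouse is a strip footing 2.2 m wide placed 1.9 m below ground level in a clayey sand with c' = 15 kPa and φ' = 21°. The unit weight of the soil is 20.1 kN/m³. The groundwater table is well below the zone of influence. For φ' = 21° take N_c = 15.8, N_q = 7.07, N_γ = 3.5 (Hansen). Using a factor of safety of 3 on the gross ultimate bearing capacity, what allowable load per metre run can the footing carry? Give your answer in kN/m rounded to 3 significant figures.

≈ 429 kN/m

Overburden at base level: q = 20.1 × 1.9 = 38.19 kPa.
Cohesion term c·N_c = 15 × 15.8 = 237 kPa; surcharge term q·N_q = 38.19 × 7.07 = 270 kPa; self-weight term 0.5·γ·B·N_γ = 0.5 × 20.1 × 2.2 × 3.5 = 77.385 kPa.
q_ult = 237 + 270 + 77.385 = 584.39 kPa.
Gross allowable pressure q_all = 584.39 / 3 = 194.8 kPa.
Allowable wall load = q_all × B = 194.8 × 2.2 = 428.55 kN per metre run.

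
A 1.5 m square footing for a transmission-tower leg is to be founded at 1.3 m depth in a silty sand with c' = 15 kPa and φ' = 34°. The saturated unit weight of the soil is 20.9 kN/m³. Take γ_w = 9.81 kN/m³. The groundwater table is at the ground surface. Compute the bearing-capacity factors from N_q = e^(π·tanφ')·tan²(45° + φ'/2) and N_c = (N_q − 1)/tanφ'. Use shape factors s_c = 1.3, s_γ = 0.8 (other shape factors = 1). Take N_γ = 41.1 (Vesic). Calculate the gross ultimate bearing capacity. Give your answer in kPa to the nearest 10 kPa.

q_ult ≈ 1520 kPa

tan34° = 0.6745, so N_q = e^(π×0.6745)·tan²(62°) = 8.323 × 3.537 = 29.44.
N_c = (29.44 − 1)/tan34° = 42.16.
γ' = 20.9 − 9.81 = 11.09 kN/m³ (submerged throughout). q = 11.09 × 1.3 = 14.417 kPa; the same γ' applies in the ½γBN_γ term.
c·N_c·s_c = 15 × 42.164 × 1.3 = 822.19 kPa
q·N_q = 14.417 × 29.44 = 424.43 kPa
0.5·γ·B·N_γ·s_γ = 0.5 × 11.09 × 1.5 × 41.1 × 0.8 = 273.48 kPa
q_ult = 822.19 + 424.43 + 273.48 = 1520.1 kPa.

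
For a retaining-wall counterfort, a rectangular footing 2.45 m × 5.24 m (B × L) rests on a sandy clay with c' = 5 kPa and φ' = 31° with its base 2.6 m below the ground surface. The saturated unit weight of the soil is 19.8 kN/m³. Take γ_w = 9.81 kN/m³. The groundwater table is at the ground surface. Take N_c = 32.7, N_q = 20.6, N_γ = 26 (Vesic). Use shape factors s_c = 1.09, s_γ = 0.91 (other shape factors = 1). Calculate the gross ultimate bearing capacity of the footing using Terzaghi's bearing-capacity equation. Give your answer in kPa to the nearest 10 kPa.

q_ult ≈ 1000 kPa

With the water table at the surface the whole profile is submerged: γ' = 19.8 − 9.81 = 9.99 kN/m³, so q = γ'·D_f = 25.974 kPa; the same γ' applies in the ½γBN_γ term.
q_ult = c·N_c·s_c + q·N_q + 0.5·γ·B·N_γ·s_γ
     = 5 × 32.7 × 1.09 + 25.974 × 20.6 + 0.5 × 9.99 × 2.45 × 26 × 0.91
     = 178.22 + 535.06 + 289.55 = 1002.8 kPa.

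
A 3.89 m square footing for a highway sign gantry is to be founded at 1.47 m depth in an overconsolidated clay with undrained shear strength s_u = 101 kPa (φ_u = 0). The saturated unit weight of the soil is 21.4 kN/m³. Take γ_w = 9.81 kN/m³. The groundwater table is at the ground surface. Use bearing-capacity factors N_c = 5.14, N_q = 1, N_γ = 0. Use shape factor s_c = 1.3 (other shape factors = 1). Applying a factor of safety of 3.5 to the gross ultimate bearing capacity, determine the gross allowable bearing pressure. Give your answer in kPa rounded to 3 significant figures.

γ' = 21.4 − 9.81 = 11.59 kN/m³ (submerged throughout). q = 11.59 × 1.47 = 17.037 kPa.
c·N_c·s_c = 101 × 5.14 × 1.3 = 674.88 kPa
q·N_q = 17.037 × 1 = 17.037 kPa
q_ult = 674.88 + 17.037 = 691.92 kPa.
q_all = q_ult / FS = 691.92 / 3.5 = 197.69 kPa.

q_all ≈ 198 kPa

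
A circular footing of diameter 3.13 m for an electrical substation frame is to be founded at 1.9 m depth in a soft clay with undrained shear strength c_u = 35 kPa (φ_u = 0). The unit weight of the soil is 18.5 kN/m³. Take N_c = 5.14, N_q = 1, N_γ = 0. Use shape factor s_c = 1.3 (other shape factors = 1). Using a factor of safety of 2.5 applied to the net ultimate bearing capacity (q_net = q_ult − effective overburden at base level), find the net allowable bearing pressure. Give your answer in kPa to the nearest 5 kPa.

q_all(net) ≈ 95 kPa

Overburden at base level: q = 18.5 × 1.9 = 35.15 kPa.
Cohesion term c·N_c·s_c = 35 × 5.14 × 1.3 = 233.87 kPa; surcharge term q·N_q = 35.15 × 1 = 35.15 kPa.
q_ult = 233.87 + 35.15 = 269.02 kPa.
Net ultimate: q_net = 269.02 − 35.15 = 233.87 kPa.
q_all(net) = 233.87 / 2.5 = 93.548 kPa.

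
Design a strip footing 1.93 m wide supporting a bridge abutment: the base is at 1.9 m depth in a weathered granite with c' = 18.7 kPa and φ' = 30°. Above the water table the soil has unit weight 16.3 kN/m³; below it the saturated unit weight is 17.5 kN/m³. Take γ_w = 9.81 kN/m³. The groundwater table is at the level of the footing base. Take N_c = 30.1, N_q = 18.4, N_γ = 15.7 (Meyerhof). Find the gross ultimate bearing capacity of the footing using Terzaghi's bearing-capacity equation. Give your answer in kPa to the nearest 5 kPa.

Overburden at base level: q = 16.3 × 1.9 = 30.97 kPa.
Below the base the soil is submerged, so the ½γBN_γ term uses γ' = 17.5 − 9.81 = 7.69 kN/m³.
Cohesion term c·N_c = 18.7 × 30.1 = 562.87 kPa; surcharge term q·N_q = 30.97 × 18.4 = 569.85 kPa; self-weight term 0.5·γ·B·N_γ = 0.5 × 7.69 × 1.93 × 15.7 = 116.51 kPa.
q_ult = 562.87 + 569.85 + 116.51 = 1249.2 kPa.

q_ult ≈ 1250 kPa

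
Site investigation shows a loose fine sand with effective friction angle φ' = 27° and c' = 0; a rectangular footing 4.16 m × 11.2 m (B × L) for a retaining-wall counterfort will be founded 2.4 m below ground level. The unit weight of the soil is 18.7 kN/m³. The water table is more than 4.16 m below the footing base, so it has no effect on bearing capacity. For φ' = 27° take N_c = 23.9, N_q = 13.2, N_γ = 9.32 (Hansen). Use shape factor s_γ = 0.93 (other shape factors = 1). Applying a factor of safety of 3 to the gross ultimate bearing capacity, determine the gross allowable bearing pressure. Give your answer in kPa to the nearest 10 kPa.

q_all ≈ 310 kPa

Overburden at base level: q = 18.7 × 2.4 = 44.88 kPa.
Surcharge term q·N_q = 44.88 × 13.2 = 592.42 kPa; self-weight term 0.5·γ·B·N_γ·s_γ = 0.5 × 18.7 × 4.16 × 9.32 × 0.93 = 337.13 kPa.
q_ult = 592.42 + 337.13 = 929.55 kPa.
q_all = q_ult / FS = 929.55 / 3 = 309.85 kPa.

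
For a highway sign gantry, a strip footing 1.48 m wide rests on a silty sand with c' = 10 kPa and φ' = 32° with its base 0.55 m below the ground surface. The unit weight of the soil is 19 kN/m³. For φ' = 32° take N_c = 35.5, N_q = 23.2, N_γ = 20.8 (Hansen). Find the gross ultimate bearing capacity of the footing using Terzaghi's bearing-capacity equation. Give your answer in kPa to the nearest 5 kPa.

Overburden at base level: q = 19 × 0.55 = 10.45 kPa.
Cohesion term c·N_c = 10 × 35.5 = 355 kPa; surcharge term q·N_q = 10.45 × 23.2 = 242.44 kPa; self-weight term 0.5·γ·B·N_γ = 0.5 × 19 × 1.48 × 20.8 = 292.45 kPa.
q_ult = 355 + 242.44 + 292.45 = 889.89 kPa.

q_ult ≈ 890 kPa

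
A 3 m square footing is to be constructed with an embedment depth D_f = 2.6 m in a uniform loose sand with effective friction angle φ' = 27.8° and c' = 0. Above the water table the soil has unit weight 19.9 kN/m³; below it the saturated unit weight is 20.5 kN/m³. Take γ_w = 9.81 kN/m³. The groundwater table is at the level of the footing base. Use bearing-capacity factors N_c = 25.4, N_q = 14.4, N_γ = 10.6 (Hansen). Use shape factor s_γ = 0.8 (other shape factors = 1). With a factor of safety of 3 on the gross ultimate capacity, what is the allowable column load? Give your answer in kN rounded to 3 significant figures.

Overburden at base level: q = 19.9 × 2.6 = 51.74 kPa.
Below the base the soil is submerged, so the ½γBN_γ term uses γ' = 20.5 − 9.81 = 10.69 kN/m³.
Surcharge term q·N_q = 51.74 × 14.4 = 745.06 kPa; self-weight term 0.5·γ·B·N_γ·s_γ = 0.5 × 10.69 × 3 × 10.6 × 0.8 = 135.98 kPa.
q_ult = 745.06 + 135.98 = 881.03 kPa.
Gross allowable pressure q_all = 881.03 / 3 = 293.68 kPa.
Footing area = 9 m², so allowable column load = 293.68 × 9 = 2643.1 kN.

P_all ≈ 2640 kN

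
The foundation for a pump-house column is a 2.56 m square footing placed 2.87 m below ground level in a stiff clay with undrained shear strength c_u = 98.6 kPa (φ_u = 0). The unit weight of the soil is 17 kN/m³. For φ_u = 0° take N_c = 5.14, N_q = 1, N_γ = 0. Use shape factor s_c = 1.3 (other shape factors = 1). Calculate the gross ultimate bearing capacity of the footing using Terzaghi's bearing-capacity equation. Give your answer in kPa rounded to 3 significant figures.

Overburden at base level: q = 17 × 2.87 = 48.79 kPa.
Cohesion term c·N_c·s_c = 98.6 × 5.14 × 1.3 = 658.85 kPa; surcharge term q·N_q = 48.79 × 1 = 48.79 kPa.
q_ult = 658.85 + 48.79 = 707.64 kPa.

q_ult ≈ 708 kPa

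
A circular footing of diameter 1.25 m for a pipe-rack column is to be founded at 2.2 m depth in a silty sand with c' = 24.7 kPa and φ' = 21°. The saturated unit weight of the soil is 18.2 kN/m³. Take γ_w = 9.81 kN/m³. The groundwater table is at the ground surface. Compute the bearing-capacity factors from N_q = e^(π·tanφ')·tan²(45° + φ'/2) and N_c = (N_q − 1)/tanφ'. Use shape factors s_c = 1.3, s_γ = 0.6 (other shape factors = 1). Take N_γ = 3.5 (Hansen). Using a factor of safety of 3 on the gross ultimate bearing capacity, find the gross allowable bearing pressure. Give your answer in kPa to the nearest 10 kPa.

q_all ≈ 220 kPa

N_q = e^(π·tan21°)·tan²(55.5°) = 7.07; N_c = (N_q − 1)/tanφ' = 15.81.
Water table at ground surface, so effective unit weight γ' = 18.2 − 9.81 = 8.39 kN/m³ is used throughout; overburden q = 8.39 × 2.2 = 18.458 kPa; the same γ' applies in the ½γBN_γ term.
Cohesion term c·N_c·s_c = 24.7 × 15.815 × 1.3 = 507.82 kPa; surcharge term q·N_q = 18.458 × 7.0708 = 130.51 kPa; self-weight term 0.5·γ·B·N_γ·s_γ = 0.5 × 8.39 × 1.25 × 3.5 × 0.6 = 11.012 kPa.
q_ult = 507.82 + 130.51 + 11.012 = 649.34 kPa.
q_all = 649.34 / 3 = 216.45 kPa.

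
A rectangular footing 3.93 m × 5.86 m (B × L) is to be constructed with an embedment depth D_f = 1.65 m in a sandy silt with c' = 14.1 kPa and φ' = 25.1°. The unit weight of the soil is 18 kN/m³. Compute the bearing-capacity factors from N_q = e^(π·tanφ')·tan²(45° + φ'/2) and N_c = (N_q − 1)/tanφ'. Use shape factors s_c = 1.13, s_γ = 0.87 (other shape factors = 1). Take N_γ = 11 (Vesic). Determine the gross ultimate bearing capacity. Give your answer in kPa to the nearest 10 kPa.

tan25.1° = 0.4684, so N_q = e^(π×0.4684)·tan²(57.55°) = 4.356 × 2.473 = 10.78.
N_c = (10.78 − 1)/tan25.1° = 20.87.
q = γ·D_f = 18 × 1.65 = 29.7 kPa.
c·N_c·s_c = 14.1 × 20.867 × 1.13 = 332.48 kPa
q·N_q = 29.7 × 10.775 = 320.02 kPa
0.5·γ·B·N_γ·s_γ = 0.5 × 18 × 3.93 × 11 × 0.87 = 338.49 kPa
q_ult = 332.48 + 320.02 + 338.49 = 990.99 kPa.

q_ult ≈ 990 kPa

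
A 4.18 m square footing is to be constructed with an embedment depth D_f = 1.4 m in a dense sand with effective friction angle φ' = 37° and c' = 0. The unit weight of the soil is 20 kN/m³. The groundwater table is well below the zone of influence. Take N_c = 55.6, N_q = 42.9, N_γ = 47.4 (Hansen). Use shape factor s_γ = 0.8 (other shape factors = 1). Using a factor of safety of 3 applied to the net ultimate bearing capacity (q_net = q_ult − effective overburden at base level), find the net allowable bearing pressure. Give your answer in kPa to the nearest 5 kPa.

q = γ·D_f = 20 × 1.4 = 28 kPa.
q·N_q = 28 × 42.9 = 1201.2 kPa
0.5·γ·B·N_γ·s_γ = 0.5 × 20 × 4.18 × 47.4 × 0.8 = 1585.1 kPa
q_ult = 1201.2 + 1585.1 = 2786.3 kPa.
Net ultimate: q_net = 2786.3 − 28 = 2758.3 kPa.
q_all(net) = 2758.3 / 3 = 919.42 kPa.

q_all(net) ≈ 920 kPa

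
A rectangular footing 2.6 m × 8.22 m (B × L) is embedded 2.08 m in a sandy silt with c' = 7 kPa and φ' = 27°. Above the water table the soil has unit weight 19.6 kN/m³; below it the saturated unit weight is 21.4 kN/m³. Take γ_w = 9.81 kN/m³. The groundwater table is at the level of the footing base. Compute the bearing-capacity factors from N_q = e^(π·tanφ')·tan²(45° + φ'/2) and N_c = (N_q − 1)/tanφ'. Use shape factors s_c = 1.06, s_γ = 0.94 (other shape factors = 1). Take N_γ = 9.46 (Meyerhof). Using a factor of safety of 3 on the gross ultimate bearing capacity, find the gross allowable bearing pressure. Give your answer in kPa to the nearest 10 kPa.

q_all ≈ 280 kPa

N_q = e^(π·tan27°)·tan²(58.5°) = 13.2; N_c = (N_q − 1)/tanφ' = 23.94.
q = γ·D_f = 19.6 × 2.08 = 40.768 kPa.
For the ½γBN_γ term take γ' = 21.4 − 9.81 = 11.59 kN/m³ (soil below base is submerged).
c·N_c·s_c = 7 × 23.942 × 1.06 = 177.65 kPa
q·N_q = 40.768 × 13.199 = 538.1 kPa
0.5·γ·B·N_γ·s_γ = 0.5 × 11.59 × 2.6 × 9.46 × 0.94 = 133.98 kPa
q_ult = 177.65 + 538.1 + 133.98 = 849.74 kPa.
q_all = 849.74 / 3 = 283.25 kPa.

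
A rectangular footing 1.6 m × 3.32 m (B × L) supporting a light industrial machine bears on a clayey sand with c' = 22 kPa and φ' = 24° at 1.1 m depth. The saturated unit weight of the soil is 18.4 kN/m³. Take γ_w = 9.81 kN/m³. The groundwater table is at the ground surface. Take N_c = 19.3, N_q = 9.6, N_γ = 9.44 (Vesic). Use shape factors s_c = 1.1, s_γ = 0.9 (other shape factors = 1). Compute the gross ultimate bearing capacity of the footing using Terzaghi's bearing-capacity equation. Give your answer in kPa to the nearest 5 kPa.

q_ult ≈ 615 kPa

γ' = 18.4 − 9.81 = 8.59 kN/m³ (submerged throughout). q = 8.59 × 1.1 = 9.449 kPa; the same γ' applies in the ½γBN_γ term.
c·N_c·s_c = 22 × 19.3 × 1.1 = 467.06 kPa
q·N_q = 9.449 × 9.6 = 90.71 kPa
0.5·γ·B·N_γ·s_γ = 0.5 × 8.59 × 1.6 × 9.44 × 0.9 = 58.385 kPa
q_ult = 467.06 + 90.71 + 58.385 = 616.15 kPa.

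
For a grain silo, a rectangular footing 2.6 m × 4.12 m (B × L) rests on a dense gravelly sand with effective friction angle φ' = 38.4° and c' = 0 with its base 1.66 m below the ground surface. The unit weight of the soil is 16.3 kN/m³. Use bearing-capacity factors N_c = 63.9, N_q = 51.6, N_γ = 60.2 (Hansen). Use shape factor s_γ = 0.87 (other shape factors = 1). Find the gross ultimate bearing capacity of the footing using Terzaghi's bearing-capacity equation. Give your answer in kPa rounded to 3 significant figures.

q_ult ≈ 2510 kPa

Overburden at base level: q = 16.3 × 1.66 = 27.058 kPa.
Surcharge term q·N_q = 27.058 × 51.6 = 1396.2 kPa; self-weight term 0.5·γ·B·N_γ·s_γ = 0.5 × 16.3 × 2.6 × 60.2 × 0.87 = 1109.8 kPa.
q_ult = 1396.2 + 1109.8 = 2506 kPa.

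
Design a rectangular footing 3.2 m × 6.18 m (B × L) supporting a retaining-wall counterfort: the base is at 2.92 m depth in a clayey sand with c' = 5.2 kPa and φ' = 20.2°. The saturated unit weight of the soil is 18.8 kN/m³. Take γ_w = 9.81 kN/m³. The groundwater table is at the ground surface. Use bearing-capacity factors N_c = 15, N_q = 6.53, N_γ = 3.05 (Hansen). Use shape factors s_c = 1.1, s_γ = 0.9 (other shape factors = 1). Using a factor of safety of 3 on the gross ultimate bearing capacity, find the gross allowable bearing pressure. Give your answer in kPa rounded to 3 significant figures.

q_all ≈ 98.9 kPa

With the water table at the surface the whole profile is submerged: γ' = 18.8 − 9.81 = 8.99 kN/m³, so q = γ'·D_f = 26.251 kPa; the same γ' applies in the ½γBN_γ term.
q_ult = c·N_c·s_c + q·N_q + 0.5·γ·B·N_γ·s_γ
     = 5.2 × 15 × 1.1 + 26.251 × 6.53 + 0.5 × 8.99 × 3.2 × 3.05 × 0.9
     = 85.8 + 171.42 + 39.484 = 296.7 kPa.
q_all = 296.7 / 3 = 98.901 kPa.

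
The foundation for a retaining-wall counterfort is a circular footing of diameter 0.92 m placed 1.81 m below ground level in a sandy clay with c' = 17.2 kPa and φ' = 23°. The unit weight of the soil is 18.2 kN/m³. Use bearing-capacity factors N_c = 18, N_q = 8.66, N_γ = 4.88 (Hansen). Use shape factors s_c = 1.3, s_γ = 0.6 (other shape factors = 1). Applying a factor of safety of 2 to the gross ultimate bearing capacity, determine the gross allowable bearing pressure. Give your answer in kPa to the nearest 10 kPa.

q_all ≈ 360 kPa

q = γ·D_f = 18.2 × 1.81 = 32.942 kPa.
c·N_c·s_c = 17.2 × 18 × 1.3 = 402.48 kPa
q·N_q = 32.942 × 8.66 = 285.28 kPa
0.5·γ·B·N_γ·s_γ = 0.5 × 18.2 × 0.92 × 4.88 × 0.6 = 24.513 kPa
q_ult = 402.48 + 285.28 + 24.513 = 712.27 kPa.
q_all = q_ult / FS = 712.27 / 2 = 356.14 kPa.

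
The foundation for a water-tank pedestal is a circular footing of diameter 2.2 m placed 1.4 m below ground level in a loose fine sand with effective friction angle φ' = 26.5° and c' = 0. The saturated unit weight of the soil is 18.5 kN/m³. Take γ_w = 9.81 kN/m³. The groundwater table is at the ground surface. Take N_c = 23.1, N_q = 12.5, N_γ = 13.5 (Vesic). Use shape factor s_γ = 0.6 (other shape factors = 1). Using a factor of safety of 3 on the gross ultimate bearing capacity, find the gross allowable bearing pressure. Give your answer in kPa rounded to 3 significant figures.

Water table at ground surface, so effective unit weight γ' = 18.5 − 9.81 = 8.69 kN/m³ is used throughout; overburden q = 8.69 × 1.4 = 12.166 kPa; the same γ' applies in the ½γBN_γ term.
Surcharge term q·N_q = 12.166 × 12.5 = 152.07 kPa; self-weight term 0.5·γ·B·N_γ·s_γ = 0.5 × 8.69 × 2.2 × 13.5 × 0.6 = 77.428 kPa.
q_ult = 152.07 + 77.428 = 229.5 kPa.
q_all = 229.5 / 3 = 76.501 kPa.

q_all ≈ 76.5 kPa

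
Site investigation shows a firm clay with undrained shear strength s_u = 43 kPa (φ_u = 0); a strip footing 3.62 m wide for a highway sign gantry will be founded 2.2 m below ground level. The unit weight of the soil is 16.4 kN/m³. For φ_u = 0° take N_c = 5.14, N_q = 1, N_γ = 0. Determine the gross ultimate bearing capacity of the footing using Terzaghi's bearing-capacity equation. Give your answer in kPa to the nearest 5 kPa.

q_ult ≈ 255 kPa

q = γ·D_f = 16.4 × 2.2 = 36.08 kPa.
c·N_c = 43 × 5.14 = 221.02 kPa
q·N_q = 36.08 × 1 = 36.08 kPa
q_ult = 221.02 + 36.08 = 257.1 kPa.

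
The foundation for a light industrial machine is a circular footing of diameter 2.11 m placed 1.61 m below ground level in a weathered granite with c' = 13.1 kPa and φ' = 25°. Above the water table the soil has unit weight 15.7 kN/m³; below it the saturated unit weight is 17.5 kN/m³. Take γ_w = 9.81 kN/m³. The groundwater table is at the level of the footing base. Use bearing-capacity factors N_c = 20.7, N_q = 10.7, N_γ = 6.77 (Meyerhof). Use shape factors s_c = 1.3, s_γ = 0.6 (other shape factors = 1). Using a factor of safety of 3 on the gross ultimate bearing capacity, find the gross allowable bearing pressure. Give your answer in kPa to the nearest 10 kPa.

Overburden at base level: q = 15.7 × 1.61 = 25.277 kPa.
Below the base the soil is submerged, so the ½γBN_γ term uses γ' = 17.5 − 9.81 = 7.69 kN/m³.
Cohesion term c·N_c·s_c = 13.1 × 20.7 × 1.3 = 352.52 kPa; surcharge term q·N_q = 25.277 × 10.7 = 270.46 kPa; self-weight term 0.5·γ·B·N_γ·s_γ = 0.5 × 7.69 × 2.11 × 6.77 × 0.6 = 32.955 kPa.
q_ult = 352.52 + 270.46 + 32.955 = 655.94 kPa.
q_all = 655.94 / 3 = 218.65 kPa.

q_all ≈ 220 kPa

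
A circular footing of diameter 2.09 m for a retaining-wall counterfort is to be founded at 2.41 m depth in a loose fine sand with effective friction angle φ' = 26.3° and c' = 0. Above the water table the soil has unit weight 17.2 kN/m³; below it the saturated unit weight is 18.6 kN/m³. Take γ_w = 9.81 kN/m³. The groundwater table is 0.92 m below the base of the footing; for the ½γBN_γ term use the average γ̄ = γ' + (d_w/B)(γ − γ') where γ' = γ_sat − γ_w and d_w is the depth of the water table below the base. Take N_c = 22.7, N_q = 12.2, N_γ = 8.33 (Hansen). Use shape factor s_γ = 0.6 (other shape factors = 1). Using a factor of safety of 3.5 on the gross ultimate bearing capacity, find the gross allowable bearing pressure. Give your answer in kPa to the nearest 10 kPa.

q = γ·D_f = 17.2 × 2.41 = 41.452 kPa.
γ' = 8.79 kN/m³; averaging over the depth B below the base, γ̄ = γ' + (d_w/B)(γ − γ') = 12.492 kN/m³.
q·N_q = 41.452 × 12.2 = 505.71 kPa
0.5·γ·B·N_γ·s_γ = 0.5 × 12.492 × 2.09 × 8.33 × 0.6 = 65.245 kPa
q_ult = 505.71 + 65.245 = 570.96 kPa.
q_all = 570.96 / 3.5 = 163.13 kPa.

q_all ≈ 160 kPa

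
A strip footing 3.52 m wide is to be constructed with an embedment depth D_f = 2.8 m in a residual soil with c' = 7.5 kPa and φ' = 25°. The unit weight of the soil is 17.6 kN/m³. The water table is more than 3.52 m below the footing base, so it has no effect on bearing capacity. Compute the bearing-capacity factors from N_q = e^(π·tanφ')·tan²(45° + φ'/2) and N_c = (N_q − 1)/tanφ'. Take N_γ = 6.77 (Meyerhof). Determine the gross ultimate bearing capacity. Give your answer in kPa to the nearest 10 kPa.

q_ult ≈ 890 kPa

tan25° = 0.4663, so N_q = e^(π×0.4663)·tan²(57.5°) = 4.327 × 2.464 = 10.66.
N_c = (10.66 − 1)/tan25° = 20.72.
Overburden at base level: q = 17.6 × 2.8 = 49.28 kPa.
Cohesion term c·N_c = 7.5 × 20.721 = 155.4 kPa; surcharge term q·N_q = 49.28 × 10.662 = 525.43 kPa; self-weight term 0.5·γ·B·N_γ = 0.5 × 17.6 × 3.52 × 6.77 = 209.71 kPa.
q_ult = 155.4 + 525.43 + 209.71 = 890.54 kPa.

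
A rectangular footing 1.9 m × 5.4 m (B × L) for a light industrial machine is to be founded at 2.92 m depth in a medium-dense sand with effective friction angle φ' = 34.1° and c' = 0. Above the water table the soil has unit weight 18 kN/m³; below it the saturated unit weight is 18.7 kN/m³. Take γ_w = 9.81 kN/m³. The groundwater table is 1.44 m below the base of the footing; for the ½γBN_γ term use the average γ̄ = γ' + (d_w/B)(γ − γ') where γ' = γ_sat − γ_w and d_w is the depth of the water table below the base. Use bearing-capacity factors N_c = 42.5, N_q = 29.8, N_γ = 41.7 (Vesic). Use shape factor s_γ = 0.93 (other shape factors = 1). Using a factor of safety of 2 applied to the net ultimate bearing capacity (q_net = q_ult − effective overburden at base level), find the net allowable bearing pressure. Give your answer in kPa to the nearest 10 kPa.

Overburden at base level: q = 18 × 2.92 = 52.56 kPa.
The water table is 1.44 m below the base (< B = 1.9 m), so the ½γBN_γ term uses γ̄ = γ' + (d_w/B)(γ − γ') = 8.89 + (1.44/1.9)(18 − 8.89) = 15.794 kN/m³.
Surcharge term q·N_q = 52.56 × 29.8 = 1566.3 kPa; self-weight term 0.5·γ·B·N_γ·s_γ = 0.5 × 15.794 × 1.9 × 41.7 × 0.93 = 581.9 kPa.
q_ult = 1566.3 + 581.9 = 2148.2 kPa.
Net ultimate: q_net = 2148.2 − 52.56 = 2095.6 kPa.
q_all(net) = 2095.6 / 2 = 1047.8 kPa.

q_all(net) ≈ 1050 kPa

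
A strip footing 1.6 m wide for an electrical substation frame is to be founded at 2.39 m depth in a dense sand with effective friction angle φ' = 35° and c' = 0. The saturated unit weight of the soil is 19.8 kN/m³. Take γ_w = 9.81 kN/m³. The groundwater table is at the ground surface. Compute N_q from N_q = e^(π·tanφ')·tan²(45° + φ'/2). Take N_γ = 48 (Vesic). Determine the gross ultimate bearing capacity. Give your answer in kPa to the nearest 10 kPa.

tan35° = 0.7002, so N_q = e^(π×0.7002)·tan²(62.5°) = 9.023 × 3.69 = 33.3.
γ' = 19.8 − 9.81 = 9.99 kN/m³ (submerged throughout). q = 9.99 × 2.39 = 23.876 kPa; the same γ' applies in the ½γBN_γ term.
q·N_q = 23.876 × 33.296 = 794.98 kPa
0.5·γ·B·N_γ = 0.5 × 9.99 × 1.6 × 48 = 383.62 kPa
q_ult = 794.98 + 383.62 = 1178.6 kPa.

q_ult ≈ 1180 kPa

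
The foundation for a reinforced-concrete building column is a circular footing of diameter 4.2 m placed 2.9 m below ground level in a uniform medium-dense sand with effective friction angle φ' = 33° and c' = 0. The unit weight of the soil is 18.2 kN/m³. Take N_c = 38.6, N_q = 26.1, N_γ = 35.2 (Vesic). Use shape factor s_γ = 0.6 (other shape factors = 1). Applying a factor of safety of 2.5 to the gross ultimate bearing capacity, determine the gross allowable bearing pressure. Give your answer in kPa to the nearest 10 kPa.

q_all ≈ 870 kPa

q = γ·D_f = 18.2 × 2.9 = 52.78 kPa.
q·N_q = 52.78 × 26.1 = 1377.6 kPa
0.5·γ·B·N_γ·s_γ = 0.5 × 18.2 × 4.2 × 35.2 × 0.6 = 807.21 kPa
q_ult = 1377.6 + 807.21 = 2184.8 kPa.
q_all = q_ult / FS = 2184.8 / 2.5 = 873.91 kPa.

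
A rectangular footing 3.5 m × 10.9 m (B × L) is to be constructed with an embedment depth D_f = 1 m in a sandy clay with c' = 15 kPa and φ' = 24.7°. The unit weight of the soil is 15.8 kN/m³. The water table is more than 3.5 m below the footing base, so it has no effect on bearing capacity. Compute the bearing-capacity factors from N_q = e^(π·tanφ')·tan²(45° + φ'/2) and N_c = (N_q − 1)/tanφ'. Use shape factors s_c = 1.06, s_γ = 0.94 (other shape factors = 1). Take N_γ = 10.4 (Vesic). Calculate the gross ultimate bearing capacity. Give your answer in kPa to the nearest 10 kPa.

tan24.7° = 0.4599, so N_q = e^(π×0.4599)·tan²(57.35°) = 4.242 × 2.436 = 10.33.
N_c = (10.33 − 1)/tan24.7° = 20.29.
q = γ·D_f = 15.8 × 1 = 15.8 kPa.
c·N_c·s_c = 15 × 20.288 × 1.06 = 322.58 kPa
q·N_q = 15.8 × 10.331 = 163.24 kPa
0.5·γ·B·N_γ·s_γ = 0.5 × 15.8 × 3.5 × 10.4 × 0.94 = 270.31 kPa
q_ult = 322.58 + 163.24 + 270.31 = 756.12 kPa.

q_ult ≈ 760 kPa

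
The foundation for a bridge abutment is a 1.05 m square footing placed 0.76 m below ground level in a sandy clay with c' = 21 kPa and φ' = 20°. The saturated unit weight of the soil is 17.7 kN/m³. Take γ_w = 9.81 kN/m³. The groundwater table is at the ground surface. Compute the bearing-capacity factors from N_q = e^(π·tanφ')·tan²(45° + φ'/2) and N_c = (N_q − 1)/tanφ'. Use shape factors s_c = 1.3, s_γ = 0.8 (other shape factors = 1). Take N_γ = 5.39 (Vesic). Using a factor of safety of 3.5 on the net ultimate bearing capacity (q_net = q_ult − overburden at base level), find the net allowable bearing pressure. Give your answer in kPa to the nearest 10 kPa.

N_q = e^(π·tan20°)·tan²(55°) = 6.4; N_c = (N_q − 1)/tanφ' = 14.83.
γ' = 17.7 − 9.81 = 7.89 kN/m³ (submerged throughout). q = 7.89 × 0.76 = 5.9964 kPa; the same γ' applies in the ½γBN_γ term.
c·N_c·s_c = 21 × 14.835 × 1.3 = 404.99 kPa
q·N_q = 5.9964 × 6.3994 = 38.373 kPa
0.5·γ·B·N_γ·s_γ = 0.5 × 7.89 × 1.05 × 5.39 × 0.8 = 17.861 kPa
q_ult = 404.99 + 38.373 + 17.861 = 461.22 kPa.
q_net = 461.22 − 5.9964 = 455.23 kPa.
q_all(net) = 455.23 / 3.5 = 130.06 kPa.

q_all(net) ≈ 130 kPa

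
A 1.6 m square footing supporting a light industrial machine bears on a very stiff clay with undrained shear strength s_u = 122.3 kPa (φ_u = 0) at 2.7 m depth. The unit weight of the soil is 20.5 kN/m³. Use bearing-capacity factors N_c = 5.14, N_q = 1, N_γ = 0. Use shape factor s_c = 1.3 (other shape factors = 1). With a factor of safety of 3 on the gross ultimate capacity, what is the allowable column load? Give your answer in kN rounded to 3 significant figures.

Effective surcharge at the founding depth q = γ·D_f = 20.5 × 2.7 = 55.35 kPa.
q_ult = c·N_c·s_c + q·N_q
     = 122.3 × 5.14 × 1.3 + 55.35 × 1
     = 817.21 + 55.35 = 872.56 kPa.
Gross allowable pressure q_all = 872.56 / 3 = 290.85 kPa.
Footing area = 2.56 m², so allowable column load = 290.85 × 2.56 = 744.58 kN.

P_all ≈ 745 kN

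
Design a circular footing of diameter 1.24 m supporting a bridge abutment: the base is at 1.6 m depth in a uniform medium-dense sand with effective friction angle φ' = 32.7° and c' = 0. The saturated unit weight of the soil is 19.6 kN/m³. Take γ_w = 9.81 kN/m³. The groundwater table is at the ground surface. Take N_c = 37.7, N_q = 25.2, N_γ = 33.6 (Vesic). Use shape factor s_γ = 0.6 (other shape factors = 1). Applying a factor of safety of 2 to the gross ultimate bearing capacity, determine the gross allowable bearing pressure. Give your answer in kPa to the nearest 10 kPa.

With the water table at the surface the whole profile is submerged: γ' = 19.6 − 9.81 = 9.79 kN/m³, so q = γ'·D_f = 15.664 kPa; the same γ' applies in the ½γBN_γ term.
q_ult = q·N_q + 0.5·γ·B·N_γ·s_γ
     = 15.664 × 25.2 + 0.5 × 9.79 × 1.24 × 33.6 × 0.6
     = 394.73 + 122.37 = 517.1 kPa.
q_all = q_ult / FS = 517.1 / 2 = 258.55 kPa.

q_all ≈ 260 kPa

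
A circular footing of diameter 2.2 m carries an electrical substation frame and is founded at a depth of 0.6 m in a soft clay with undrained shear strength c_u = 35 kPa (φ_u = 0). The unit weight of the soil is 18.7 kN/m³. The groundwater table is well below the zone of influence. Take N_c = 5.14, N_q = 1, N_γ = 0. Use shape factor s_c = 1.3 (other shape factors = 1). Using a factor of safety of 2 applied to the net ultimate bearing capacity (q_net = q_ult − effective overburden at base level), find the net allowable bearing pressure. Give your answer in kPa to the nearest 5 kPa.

Effective surcharge at the founding depth q = γ·D_f = 18.7 × 0.6 = 11.22 kPa.
q_ult = c·N_c·s_c + q·N_q
     = 35 × 5.14 × 1.3 + 11.22 × 1
     = 233.87 + 11.22 = 245.09 kPa.
Net ultimate: q_net = 245.09 − 11.22 = 233.87 kPa.
q_all(net) = 233.87 / 2 = 116.93 kPa.

q_all(net) ≈ 115 kPa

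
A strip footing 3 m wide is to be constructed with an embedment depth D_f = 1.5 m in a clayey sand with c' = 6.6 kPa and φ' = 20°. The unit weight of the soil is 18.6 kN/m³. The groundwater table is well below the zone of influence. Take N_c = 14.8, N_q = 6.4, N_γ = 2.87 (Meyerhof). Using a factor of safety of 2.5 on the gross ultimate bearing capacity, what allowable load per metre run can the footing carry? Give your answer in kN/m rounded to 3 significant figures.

Effective surcharge at the founding depth q = γ·D_f = 18.6 × 1.5 = 27.9 kPa.
q_ult = c·N_c + q·N_q + 0.5·γ·B·N_γ
     = 6.6 × 14.8 + 27.9 × 6.4 + 0.5 × 18.6 × 3 × 2.87
     = 97.68 + 178.56 + 80.073 = 356.31 kPa.
Gross allowable pressure q_all = 356.31 / 2.5 = 142.53 kPa.
Allowable wall load = q_all × B = 142.53 × 3 = 427.58 kN per metre run.

≈ 428 kN/m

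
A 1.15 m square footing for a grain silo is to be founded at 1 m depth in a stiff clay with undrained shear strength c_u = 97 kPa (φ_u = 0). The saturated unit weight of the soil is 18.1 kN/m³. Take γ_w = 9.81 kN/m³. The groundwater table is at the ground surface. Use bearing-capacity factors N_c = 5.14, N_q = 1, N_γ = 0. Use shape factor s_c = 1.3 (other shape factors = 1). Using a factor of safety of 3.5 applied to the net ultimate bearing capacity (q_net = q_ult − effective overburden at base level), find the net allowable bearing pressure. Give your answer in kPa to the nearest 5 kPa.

q_all(net) ≈ 185 kPa

With the water table at the surface the whole profile is submerged: γ' = 18.1 − 9.81 = 8.29 kN/m³, so q = γ'·D_f = 8.29 kPa.
q_ult = c·N_c·s_c + q·N_q
     = 97 × 5.14 × 1.3 + 8.29 × 1
     = 648.15 + 8.29 = 656.44 kPa.
Net ultimate: q_net = 656.44 − 8.29 = 648.15 kPa.
q_all(net) = 648.15 / 3.5 = 185.19 kPa.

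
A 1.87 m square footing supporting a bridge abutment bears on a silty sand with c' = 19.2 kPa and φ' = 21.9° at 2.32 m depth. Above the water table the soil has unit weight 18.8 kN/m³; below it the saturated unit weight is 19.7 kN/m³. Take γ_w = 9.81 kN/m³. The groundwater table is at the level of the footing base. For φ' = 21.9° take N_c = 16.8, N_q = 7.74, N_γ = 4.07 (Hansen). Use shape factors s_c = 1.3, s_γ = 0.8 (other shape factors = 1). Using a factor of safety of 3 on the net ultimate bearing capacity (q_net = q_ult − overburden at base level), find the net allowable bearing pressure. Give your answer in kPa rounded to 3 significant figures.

q_all(net) ≈ 248 kPa

Effective surcharge at the founding depth q = γ·D_f = 18.8 × 2.32 = 43.616 kPa.
The water table coincides with the base, so in the self-weight term γ → γ' = 9.89 kN/m³.
q_ult = c·N_c·s_c + q·N_q + 0.5·γ·B·N_γ·s_γ
     = 19.2 × 16.8 × 1.3 + 43.616 × 7.74 + 0.5 × 9.89 × 1.87 × 4.07 × 0.8
     = 419.33 + 337.59 + 30.109 = 787.02 kPa.
q_net = 787.02 − 43.616 = 743.41 kPa.
q_all(net) = 743.41 / 3 = 247.8 kPa.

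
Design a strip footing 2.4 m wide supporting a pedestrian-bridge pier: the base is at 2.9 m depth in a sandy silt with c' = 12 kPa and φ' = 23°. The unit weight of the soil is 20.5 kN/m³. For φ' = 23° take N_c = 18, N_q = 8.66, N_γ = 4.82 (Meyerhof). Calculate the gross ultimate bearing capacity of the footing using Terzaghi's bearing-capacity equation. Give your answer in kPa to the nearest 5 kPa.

Effective surcharge at the founding depth q = γ·D_f = 20.5 × 2.9 = 59.45 kPa.
q_ult = c·N_c + q·N_q + 0.5·γ·B·N_γ
     = 12 × 18 + 59.45 × 8.66 + 0.5 × 20.5 × 2.4 × 4.82
     = 216 + 514.84 + 118.57 = 849.41 kPa.

q_ult ≈ 850 kPa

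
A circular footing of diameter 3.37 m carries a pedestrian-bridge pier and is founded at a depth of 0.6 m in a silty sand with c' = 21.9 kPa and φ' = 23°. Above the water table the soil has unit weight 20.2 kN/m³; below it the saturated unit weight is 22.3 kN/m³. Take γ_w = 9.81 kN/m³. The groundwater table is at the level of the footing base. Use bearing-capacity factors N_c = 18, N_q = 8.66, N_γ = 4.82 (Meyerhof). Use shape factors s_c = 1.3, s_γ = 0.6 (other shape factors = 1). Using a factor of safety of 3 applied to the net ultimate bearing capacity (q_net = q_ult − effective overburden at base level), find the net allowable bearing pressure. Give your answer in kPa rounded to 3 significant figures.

q = γ·D_f = 20.2 × 0.6 = 12.12 kPa.
For the ½γBN_γ term take γ' = 22.3 − 9.81 = 12.49 kN/m³ (soil below base is submerged).
c·N_c·s_c = 21.9 × 18 × 1.3 = 512.46 kPa
q·N_q = 12.12 × 8.66 = 104.96 kPa
0.5·γ·B·N_γ·s_γ = 0.5 × 12.49 × 3.37 × 4.82 × 0.6 = 60.864 kPa
q_ult = 512.46 + 104.96 + 60.864 = 678.28 kPa.
Net ultimate: q_net = 678.28 − 12.12 = 666.16 kPa.
q_all(net) = 666.16 / 3 = 222.05 kPa.

q_all(net) ≈ 222 kPa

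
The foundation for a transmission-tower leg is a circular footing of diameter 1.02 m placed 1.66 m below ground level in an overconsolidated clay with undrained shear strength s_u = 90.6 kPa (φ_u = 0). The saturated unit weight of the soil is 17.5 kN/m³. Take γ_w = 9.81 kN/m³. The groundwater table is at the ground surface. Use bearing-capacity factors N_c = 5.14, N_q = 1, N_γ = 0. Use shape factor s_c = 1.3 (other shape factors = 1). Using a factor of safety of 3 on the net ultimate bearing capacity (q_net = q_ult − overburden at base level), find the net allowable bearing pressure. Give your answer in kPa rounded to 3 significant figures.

q_all(net) ≈ 202 kPa

γ' = 17.5 − 9.81 = 7.69 kN/m³ (submerged throughout). q = 7.69 × 1.66 = 12.765 kPa.
c·N_c·s_c = 90.6 × 5.14 × 1.3 = 605.39 kPa
q·N_q = 12.765 × 1 = 12.765 kPa
q_ult = 605.39 + 12.765 = 618.15 kPa.
q_net = 618.15 − 12.765 = 605.39 kPa.
q_all(net) = 605.39 / 3 = 201.8 kPa.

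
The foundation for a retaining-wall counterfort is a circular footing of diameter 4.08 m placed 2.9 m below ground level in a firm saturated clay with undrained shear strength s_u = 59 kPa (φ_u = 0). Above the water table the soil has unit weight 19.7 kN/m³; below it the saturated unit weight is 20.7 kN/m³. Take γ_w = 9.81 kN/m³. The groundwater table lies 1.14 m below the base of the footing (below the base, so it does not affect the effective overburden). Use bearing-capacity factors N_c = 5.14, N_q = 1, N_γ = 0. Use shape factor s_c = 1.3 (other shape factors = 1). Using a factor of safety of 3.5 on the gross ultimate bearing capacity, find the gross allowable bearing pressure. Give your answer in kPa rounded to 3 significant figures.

Effective surcharge at the founding depth q = γ·D_f = 19.7 × 2.9 = 57.13 kPa.
q_ult = c·N_c·s_c + q·N_q
     = 59 × 5.14 × 1.3 + 57.13 × 1
     = 394.24 + 57.13 = 451.37 kPa.
q_all = 451.37 / 3.5 = 128.96 kPa.

q_all ≈ 129 kPa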